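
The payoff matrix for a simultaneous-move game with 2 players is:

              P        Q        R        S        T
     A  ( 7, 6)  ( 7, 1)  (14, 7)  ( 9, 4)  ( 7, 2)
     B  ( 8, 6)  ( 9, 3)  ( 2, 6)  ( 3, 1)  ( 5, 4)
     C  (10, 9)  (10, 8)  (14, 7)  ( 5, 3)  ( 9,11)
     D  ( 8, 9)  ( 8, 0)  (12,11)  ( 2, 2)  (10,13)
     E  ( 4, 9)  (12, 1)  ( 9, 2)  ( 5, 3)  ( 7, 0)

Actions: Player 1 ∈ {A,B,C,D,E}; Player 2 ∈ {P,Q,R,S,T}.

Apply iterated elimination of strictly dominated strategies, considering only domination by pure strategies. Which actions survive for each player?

P1 drop B (C beats it: P:10>8 Q:10>9 R:14>2 S:5>3 T:9>5)
P2 drop Q (P beats it: A:6>1 C:9>8 D:9>0 E:9>1)
P2 drop S (P beats it: A:6>4 C:9>3 D:9>2 E:9>3)
P1 drop E (C beats it: P:10>4 R:14>9 T:9>7)
P1→{A,C,D} P2→{P,R,T}

Remaining: P1:{A,C,D} P2:{P,R,T}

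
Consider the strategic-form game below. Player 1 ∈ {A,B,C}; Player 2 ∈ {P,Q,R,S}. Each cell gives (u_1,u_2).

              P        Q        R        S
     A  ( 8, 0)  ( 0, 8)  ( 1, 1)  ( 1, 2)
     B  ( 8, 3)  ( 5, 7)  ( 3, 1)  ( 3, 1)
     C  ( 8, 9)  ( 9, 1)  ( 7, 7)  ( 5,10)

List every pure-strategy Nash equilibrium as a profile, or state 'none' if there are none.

(A,P): not NE [P2→Q gives 8>0]
(A,Q): not NE [P1→C gives 9>0]
(A,R): not NE [P1→C gives 7>1; P2→Q gives 8>1]
(A,S): not NE [P1→C gives 5>1; P2→Q gives 8>2]
(B,P): not NE [P2→Q gives 7>3]
(B,Q): not NE [P1→C gives 9>5]
(B,R): not NE [P1→C gives 7>3; P2→Q gives 7>1]
(B,S): not NE [P1→C gives 5>3; P2→Q gives 7>1]
(C,P): not NE [P2→S gives 10>9]
(C,Q): not NE [P2→S gives 10>1]
(C,R): not NE [P2→S gives 10>7]
(C,S): NE

Nash profiles: (C,S)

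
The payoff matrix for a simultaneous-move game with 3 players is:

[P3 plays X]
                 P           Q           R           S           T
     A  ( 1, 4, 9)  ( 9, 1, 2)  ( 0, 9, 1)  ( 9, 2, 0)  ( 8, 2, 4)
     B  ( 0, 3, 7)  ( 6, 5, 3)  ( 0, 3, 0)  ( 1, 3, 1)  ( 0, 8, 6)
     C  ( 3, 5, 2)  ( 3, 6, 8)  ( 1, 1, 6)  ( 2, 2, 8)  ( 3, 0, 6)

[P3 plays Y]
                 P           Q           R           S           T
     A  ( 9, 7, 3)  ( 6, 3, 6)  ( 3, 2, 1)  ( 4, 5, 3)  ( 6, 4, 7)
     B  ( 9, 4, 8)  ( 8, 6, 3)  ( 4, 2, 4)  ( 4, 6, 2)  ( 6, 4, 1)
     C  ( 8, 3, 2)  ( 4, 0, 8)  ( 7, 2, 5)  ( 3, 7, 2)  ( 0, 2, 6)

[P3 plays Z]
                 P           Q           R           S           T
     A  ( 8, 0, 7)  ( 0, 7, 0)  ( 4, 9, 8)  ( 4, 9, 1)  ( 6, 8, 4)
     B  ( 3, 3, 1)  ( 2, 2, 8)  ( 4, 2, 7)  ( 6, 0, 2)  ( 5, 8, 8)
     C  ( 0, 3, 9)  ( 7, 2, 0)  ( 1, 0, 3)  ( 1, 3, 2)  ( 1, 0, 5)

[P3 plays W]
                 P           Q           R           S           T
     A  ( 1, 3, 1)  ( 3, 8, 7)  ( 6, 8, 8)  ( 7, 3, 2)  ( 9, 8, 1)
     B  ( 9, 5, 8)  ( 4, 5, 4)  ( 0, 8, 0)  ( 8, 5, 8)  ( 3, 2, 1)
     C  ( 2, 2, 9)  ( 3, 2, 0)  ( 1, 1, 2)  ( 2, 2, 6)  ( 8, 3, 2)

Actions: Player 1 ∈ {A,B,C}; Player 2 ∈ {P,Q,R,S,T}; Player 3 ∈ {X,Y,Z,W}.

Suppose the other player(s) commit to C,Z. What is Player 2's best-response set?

u_2(P vs C,Z) = 3
u_2(Q vs C,Z) = 2
u_2(R vs C,Z) = 0
u_2(S vs C,Z) = 3
u_2(T vs C,Z) = 0
max payoff 3 at {P,S}

P2 best: {P,S}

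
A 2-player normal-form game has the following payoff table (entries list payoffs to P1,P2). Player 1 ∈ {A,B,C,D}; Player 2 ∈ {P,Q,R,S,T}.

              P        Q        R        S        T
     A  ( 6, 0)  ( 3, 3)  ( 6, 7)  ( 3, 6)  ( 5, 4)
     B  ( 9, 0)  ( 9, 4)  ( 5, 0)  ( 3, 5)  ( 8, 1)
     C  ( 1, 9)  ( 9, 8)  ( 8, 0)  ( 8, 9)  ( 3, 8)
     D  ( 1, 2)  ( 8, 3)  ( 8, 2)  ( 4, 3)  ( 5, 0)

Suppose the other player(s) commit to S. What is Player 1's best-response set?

P1 best: {C}

u_1(A vs S) = 3
u_1(B vs S) = 3
u_1(C vs S) = 8
u_1(D vs S) = 4
max payoff 8 at {C}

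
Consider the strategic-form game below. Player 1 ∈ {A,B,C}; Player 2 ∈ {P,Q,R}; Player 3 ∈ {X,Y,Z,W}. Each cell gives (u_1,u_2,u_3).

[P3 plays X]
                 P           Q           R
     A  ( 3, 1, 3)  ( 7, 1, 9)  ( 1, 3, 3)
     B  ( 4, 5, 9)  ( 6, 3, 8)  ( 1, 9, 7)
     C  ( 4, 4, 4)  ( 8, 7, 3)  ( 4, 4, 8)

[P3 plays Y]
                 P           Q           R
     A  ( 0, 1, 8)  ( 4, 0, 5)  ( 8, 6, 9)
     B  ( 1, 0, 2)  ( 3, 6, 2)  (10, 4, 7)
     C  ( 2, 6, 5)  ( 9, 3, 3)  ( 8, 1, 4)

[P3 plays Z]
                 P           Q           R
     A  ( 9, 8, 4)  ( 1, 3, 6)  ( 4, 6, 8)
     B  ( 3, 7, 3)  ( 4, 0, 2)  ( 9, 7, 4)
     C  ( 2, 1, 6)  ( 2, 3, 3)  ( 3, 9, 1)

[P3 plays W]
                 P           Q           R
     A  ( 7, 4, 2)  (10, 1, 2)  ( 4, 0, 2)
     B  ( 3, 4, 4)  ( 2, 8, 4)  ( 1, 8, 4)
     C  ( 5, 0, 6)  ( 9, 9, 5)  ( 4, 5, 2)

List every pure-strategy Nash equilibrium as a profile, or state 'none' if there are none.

No pure NE.

(A,P,X): not NE [P1→C gives 4>3; P2→R gives 3>1; P3→Y gives 8>3]
(A,P,Y): not NE [P1→C gives 2>0; P2→R gives 6>1]
(A,P,Z): not NE [P3→Y gives 8>4]
(A,P,W): not NE [P3→Y gives 8>2]
(A,Q,X): not NE [P1→C gives 8>7; P2→R gives 3>1]
(A,Q,Y): not NE [P1→C gives 9>4; P2→R gives 6>0; P3→X gives 9>5]
(A,Q,Z): not NE [P1→B gives 4>1; P2→P gives 8>3; P3→X gives 9>6]
(A,Q,W): not NE [P2→P gives 4>1; P3→X gives 9>2]
(A,R,X): not NE [P1→C gives 4>1; P3→Y gives 9>3]
(A,R,Y): not NE [P1→B gives 10>8]
(A,R,Z): not NE [P1→B gives 9>4; P2→P gives 8>6; P3→Y gives 9>8]
(A,R,W): not NE [P2→P gives 4>0; P3→Y gives 9>2]
(B,P,X): not NE [P2→R gives 9>5]
(B,P,Y): not NE [P1→C gives 2>1; P2→Q gives 6>0; P3→X gives 9>2]
(B,P,Z): not NE [P1→A gives 9>3; P3→X gives 9>3]
(B,P,W): not NE [P1→A gives 7>3; P2→R gives 8>4; P3→X gives 9>4]
(B,Q,X): not NE [P1→C gives 8>6; P2→R gives 9>3]
(B,Q,Y): not NE [P1→C gives 9>3; P3→X gives 8>2]
(B,Q,Z): not NE [P2→R gives 7>0; P3→X gives 8>2]
(B,Q,W): not NE [P1→A gives 10>2; P3→X gives 8>4]
(B,R,X): not NE [P1→C gives 4>1]
(B,R,Y): not NE [P2→Q gives 6>4]
(B,R,Z): not NE [P3→Y gives 7>4]
(B,R,W): not NE [P1→C gives 4>1; P3→Y gives 7>4]
(C,P,X): not NE [P2→Q gives 7>4; P3→W gives 6>4]
(C,P,Y): not NE [P3→W gives 6>5]
(C,P,Z): not NE [P1→A gives 9>2; P2→R gives 9>1]
(C,P,W): not NE [P1→A gives 7>5; P2→Q gives 9>0]
(C,Q,X): not NE [P3→W gives 5>3]
(C,Q,Y): not NE [P2→P gives 6>3; P3→W gives 5>3]
(C,Q,Z): not NE [P1→B gives 4>2; P2→R gives 9>3; P3→W gives 5>3]
(C,Q,W): not NE [P1→A gives 10>9]
(C,R,X): not NE [P2→Q gives 7>4]
(C,R,Y): not NE [P1→B gives 10>8; P2→P gives 6>1; P3→X gives 8>4]
(C,R,Z): not NE [P1→B gives 9>3; P3→X gives 8>1]
(C,R,W): not NE [P2→Q gives 9>5; P3→X gives 8>2]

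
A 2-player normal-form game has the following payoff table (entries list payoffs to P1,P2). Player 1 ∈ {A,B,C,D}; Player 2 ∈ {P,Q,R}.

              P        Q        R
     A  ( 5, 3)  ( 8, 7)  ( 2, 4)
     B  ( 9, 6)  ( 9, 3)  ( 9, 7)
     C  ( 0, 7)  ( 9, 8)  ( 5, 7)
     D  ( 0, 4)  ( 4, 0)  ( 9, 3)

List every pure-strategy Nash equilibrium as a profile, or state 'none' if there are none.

Nash profiles: (B,R), (C,Q)

(A,P): not NE [P1→B gives 9>5; P2→Q gives 7>3]
(A,Q): not NE [P1→C gives 9>8]
(A,R): not NE [P1→D gives 9>2; P2→Q gives 7>4]
(B,P): not NE [P2→R gives 7>6]
(B,Q): not NE [P2→R gives 7>3]
(B,R): NE
(C,P): not NE [P1→B gives 9>0; P2→Q gives 8>7]
(C,Q): NE
(C,R): not NE [P1→D gives 9>5; P2→Q gives 8>7]
(D,P): not NE [P1→B gives 9>0]
(D,Q): not NE [P1→C gives 9>4; P2→P gives 4>0]
(D,R): not NE [P2→P gives 4>3]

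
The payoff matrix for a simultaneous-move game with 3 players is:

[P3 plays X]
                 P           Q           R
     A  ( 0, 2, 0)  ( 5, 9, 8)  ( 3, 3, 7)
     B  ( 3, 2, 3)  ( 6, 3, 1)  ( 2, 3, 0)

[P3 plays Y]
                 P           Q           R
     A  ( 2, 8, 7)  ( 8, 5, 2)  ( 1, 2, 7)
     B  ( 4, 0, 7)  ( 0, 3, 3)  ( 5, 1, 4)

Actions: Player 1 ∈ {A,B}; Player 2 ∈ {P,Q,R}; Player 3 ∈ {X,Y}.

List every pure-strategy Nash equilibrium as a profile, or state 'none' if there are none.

(A,P,X): not NE [P1→B gives 3>0; P2→Q gives 9>2; P3→Y gives 7>0]
(A,P,Y): not NE [P1→B gives 4>2]
(A,Q,X): not NE [P1→B gives 6>5]
(A,Q,Y): not NE [P2→P gives 8>5; P3→X gives 8>2]
(A,R,X): not NE [P2→Q gives 9>3]
(A,R,Y): not NE [P1→B gives 5>1; P2→P gives 8>2]
(B,P,X): not NE [P2→R gives 3>2; P3→Y gives 7>3]
(B,P,Y): not NE [P2→Q gives 3>0]
(B,Q,X): not NE [P3→Y gives 3>1]
(B,Q,Y): not NE [P1→A gives 8>0]
(B,R,X): not NE [P1→A gives 3>2; P3→Y gives 4>0]
(B,R,Y): not NE [P2→Q gives 3>1]

Equilibria: none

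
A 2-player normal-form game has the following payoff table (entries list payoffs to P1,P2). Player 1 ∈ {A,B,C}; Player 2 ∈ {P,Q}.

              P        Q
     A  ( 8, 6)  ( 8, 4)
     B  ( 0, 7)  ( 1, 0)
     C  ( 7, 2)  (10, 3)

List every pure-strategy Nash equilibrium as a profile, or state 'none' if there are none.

NE set: (A,P), (C,Q)

(A,P): NE
(A,Q): not NE [P1→C gives 10>8; P2→P gives 6>4]
(B,P): not NE [P1→A gives 8>0]
(B,Q): not NE [P1→C gives 10>1; P2→P gives 7>0]
(C,P): not NE [P1→A gives 8>7; P2→Q gives 3>2]
(C,Q): NE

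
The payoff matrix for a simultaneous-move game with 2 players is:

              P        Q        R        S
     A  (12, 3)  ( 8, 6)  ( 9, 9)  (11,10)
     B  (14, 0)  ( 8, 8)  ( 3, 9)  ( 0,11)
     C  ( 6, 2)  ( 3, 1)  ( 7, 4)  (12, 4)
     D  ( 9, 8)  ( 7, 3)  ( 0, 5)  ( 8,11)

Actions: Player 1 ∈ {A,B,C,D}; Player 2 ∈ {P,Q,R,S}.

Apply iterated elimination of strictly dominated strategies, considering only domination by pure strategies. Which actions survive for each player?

P1 drop D (A beats it: P:12>9 Q:8>7 R:9>0 S:11>8)
P2 drop P (R beats it: A:9>3 B:9>0 C:4>2)
P2 drop Q (R beats it: A:9>6 B:9>8 C:4>1)
P1 drop B (A beats it: R:9>3 S:11>0)
P1→{A,C} P2→{R,S}

IESDS → P1:{A,C} P2:{R,S}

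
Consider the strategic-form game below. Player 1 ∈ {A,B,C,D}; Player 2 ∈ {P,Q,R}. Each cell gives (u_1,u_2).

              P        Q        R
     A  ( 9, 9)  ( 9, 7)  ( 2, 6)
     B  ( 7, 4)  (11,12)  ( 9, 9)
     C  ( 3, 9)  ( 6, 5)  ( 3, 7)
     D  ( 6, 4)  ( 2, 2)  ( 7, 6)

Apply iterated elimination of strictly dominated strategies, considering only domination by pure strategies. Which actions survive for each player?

P1 drop C (B beats it: P:7>3 Q:11>6 R:9>3)
P1 drop D (B beats it: P:7>6 Q:11>2 R:9>7)
P2 drop R (Q beats it: A:7>6 B:12>9)
P1→{A,B} P2→{P,Q}

IESDS → P1:{A,B} P2:{P,Q}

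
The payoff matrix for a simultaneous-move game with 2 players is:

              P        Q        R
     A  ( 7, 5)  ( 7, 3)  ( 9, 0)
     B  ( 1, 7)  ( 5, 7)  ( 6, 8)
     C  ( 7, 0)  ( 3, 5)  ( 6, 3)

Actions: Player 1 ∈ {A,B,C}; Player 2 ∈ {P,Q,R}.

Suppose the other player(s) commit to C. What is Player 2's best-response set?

u_2(P vs C) = 0
u_2(Q vs C) = 5
u_2(R vs C) = 3
max payoff 5 at {Q}

BR_2 = {Q}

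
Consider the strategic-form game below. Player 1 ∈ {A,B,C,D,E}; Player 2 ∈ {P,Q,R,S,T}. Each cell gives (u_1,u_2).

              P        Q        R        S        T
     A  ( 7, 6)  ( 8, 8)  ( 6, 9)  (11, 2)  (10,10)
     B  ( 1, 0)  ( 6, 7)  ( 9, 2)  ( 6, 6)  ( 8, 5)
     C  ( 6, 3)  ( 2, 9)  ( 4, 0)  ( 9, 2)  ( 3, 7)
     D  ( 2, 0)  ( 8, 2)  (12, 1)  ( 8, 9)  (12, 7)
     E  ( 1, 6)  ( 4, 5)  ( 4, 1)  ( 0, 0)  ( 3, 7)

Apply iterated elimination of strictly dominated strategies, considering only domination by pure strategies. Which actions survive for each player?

P1 drop B (D beats it: P:2>1 Q:8>6 R:12>9 S:8>6 T:12>8)
P1 drop C (A beats it: P:7>6 Q:8>2 R:6>4 S:11>9 T:10>3)
P1 drop E (A beats it: P:7>1 Q:8>4 R:6>4 S:11>0 T:10>3)
P2 drop P (Q beats it: A:8>6 D:2>0)
P2 drop Q (T beats it: A:10>8 D:7>2)
P2 drop R (T beats it: A:10>9 D:7>1)
P1→{A,D} P2→{S,T}

IESDS → P1:{A,D} P2:{S,T}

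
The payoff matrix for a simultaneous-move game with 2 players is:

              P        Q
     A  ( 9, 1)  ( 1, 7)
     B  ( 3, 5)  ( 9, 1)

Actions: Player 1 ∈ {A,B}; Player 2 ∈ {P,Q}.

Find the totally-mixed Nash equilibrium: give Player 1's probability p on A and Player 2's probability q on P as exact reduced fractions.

(p,q) = (2/5, 4/7)

P1 indiff ⇒ q·9+(1-q)·1 = q·3+(1-q)·9 ⇒ q(6) = (1-q)(8) ⇒ q = 4/7
P2 indiff ⇒ p·1+(1-p)·5 = p·7+(1-p)·1 ⇒ p(-6) = (1-p)(-4) ⇒ p = 2/5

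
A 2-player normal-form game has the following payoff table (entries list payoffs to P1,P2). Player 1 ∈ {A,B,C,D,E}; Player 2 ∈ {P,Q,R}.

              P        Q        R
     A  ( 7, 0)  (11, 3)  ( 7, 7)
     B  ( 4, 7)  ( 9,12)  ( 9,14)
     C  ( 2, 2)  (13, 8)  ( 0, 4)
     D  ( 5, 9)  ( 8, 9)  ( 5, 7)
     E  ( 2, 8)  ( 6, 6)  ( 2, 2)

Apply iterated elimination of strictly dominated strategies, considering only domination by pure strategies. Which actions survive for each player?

P1 drop D (A beats it: P:7>5 Q:11>8 R:7>5)
P1 drop E (A beats it: P:7>2 Q:11>6 R:7>2)
P2 drop P (Q beats it: A:3>0 B:12>7 C:8>2)
P1→{A,B,C} P2→{Q,R}

Survivors P1:{A,B,C} P2:{Q,R}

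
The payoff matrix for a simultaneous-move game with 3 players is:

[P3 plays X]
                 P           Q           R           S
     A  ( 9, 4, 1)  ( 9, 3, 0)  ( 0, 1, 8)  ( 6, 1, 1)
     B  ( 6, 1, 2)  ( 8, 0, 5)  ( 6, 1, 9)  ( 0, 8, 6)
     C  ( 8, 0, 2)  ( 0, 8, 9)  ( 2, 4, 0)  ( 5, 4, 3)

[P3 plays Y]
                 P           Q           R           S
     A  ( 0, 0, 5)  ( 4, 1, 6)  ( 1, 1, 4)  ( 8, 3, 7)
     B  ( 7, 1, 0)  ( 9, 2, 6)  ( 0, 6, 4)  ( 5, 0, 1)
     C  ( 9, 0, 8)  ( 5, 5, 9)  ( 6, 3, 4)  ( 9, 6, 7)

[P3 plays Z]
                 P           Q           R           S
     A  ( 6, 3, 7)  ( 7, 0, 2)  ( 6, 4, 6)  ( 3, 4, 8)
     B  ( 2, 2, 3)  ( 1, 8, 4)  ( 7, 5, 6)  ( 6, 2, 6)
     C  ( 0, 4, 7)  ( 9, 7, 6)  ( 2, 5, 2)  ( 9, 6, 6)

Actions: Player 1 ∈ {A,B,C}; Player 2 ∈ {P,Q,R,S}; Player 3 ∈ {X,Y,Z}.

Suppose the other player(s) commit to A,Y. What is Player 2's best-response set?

P2 best: {S}

u_2(P vs A,Y) = 0
u_2(Q vs A,Y) = 1
u_2(R vs A,Y) = 1
u_2(S vs A,Y) = 3
max payoff 3 at {S}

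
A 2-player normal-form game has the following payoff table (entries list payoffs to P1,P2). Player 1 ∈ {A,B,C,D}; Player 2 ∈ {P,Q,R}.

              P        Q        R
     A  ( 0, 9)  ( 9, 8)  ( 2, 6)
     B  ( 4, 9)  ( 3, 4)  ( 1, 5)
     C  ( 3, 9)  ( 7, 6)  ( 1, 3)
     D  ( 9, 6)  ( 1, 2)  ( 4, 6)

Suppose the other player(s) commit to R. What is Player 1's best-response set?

u_1(A vs R) = 2
u_1(B vs R) = 1
u_1(C vs R) = 1
u_1(D vs R) = 4
max payoff 4 at {D}

P1 best: {D}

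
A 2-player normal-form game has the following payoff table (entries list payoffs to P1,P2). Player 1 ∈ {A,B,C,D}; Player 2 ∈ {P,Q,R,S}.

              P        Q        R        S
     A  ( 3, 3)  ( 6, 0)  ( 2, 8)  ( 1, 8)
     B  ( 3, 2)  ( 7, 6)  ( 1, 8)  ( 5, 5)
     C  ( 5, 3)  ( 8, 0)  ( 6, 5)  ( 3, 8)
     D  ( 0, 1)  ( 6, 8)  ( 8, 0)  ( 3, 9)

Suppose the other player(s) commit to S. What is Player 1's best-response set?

u_1(A vs S) = 1
u_1(B vs S) = 5
u_1(C vs S) = 3
u_1(D vs S) = 3
max payoff 5 at {B}

P1 best: {B}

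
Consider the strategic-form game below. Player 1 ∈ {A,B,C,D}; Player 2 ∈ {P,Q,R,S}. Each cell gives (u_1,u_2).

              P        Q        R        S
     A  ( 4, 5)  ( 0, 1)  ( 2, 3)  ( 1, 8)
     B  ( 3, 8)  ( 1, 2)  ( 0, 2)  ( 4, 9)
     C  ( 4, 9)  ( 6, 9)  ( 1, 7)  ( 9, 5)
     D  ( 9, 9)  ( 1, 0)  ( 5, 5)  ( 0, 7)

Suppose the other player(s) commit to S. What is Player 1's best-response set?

argmax u_1 = {C}

u_1(A vs S) = 1
u_1(B vs S) = 4
u_1(C vs S) = 9
u_1(D vs S) = 0
max payoff 9 at {C}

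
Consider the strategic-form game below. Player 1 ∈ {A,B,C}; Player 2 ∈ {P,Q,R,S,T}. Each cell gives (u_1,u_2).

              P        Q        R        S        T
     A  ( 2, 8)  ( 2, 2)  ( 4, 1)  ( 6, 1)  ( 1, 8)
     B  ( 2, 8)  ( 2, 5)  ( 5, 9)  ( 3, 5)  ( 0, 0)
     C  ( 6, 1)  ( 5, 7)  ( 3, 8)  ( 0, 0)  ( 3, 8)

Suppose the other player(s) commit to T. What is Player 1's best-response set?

u_1(A vs T) = 1
u_1(B vs T) = 0
u_1(C vs T) = 3
max payoff 3 at {C}

P1 best: {C}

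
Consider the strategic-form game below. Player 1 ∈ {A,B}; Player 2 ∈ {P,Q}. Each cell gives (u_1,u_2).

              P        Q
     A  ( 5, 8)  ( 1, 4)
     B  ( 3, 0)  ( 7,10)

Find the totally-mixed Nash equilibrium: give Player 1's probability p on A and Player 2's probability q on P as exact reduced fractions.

p=5/7, q=3/4

P1 indiff ⇒ q·5+(1-q)·1 = q·3+(1-q)·7 ⇒ q(2) = (1-q)(6) ⇒ q = 3/4
P2 indiff ⇒ p·8+(1-p)·0 = p·4+(1-p)·10 ⇒ p(4) = (1-p)(10) ⇒ p = 5/7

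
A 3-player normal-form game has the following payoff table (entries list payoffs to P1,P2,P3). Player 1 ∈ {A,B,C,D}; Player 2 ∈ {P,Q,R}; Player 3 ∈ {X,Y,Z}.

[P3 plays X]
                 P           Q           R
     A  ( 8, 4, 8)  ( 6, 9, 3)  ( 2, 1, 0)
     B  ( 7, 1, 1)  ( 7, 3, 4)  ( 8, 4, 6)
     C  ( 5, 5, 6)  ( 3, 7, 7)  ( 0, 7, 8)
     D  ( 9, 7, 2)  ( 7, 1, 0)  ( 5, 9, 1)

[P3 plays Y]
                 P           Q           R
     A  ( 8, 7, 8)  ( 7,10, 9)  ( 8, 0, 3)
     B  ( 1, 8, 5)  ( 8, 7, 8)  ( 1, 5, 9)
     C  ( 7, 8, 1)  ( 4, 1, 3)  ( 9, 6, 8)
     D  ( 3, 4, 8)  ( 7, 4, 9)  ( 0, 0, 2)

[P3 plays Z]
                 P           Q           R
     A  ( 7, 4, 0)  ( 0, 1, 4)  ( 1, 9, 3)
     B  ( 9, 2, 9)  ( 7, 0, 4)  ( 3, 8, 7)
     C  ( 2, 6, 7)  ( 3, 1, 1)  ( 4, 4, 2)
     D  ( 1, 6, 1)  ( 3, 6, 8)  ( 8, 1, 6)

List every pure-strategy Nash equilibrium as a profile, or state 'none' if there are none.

(A,P,X): not NE [P1→D gives 9>8; P2→Q gives 9>4]
(A,P,Y): not NE [P2→Q gives 10>7]
(A,P,Z): not NE [P1→B gives 9>7; P2→R gives 9>4; P3→Y gives 8>0]
(A,Q,X): not NE [P1→D gives 7>6; P3→Y gives 9>3]
(A,Q,Y): not NE [P1→B gives 8>7]
(A,Q,Z): not NE [P1→B gives 7>0; P2→R gives 9>1; P3→Y gives 9>4]
(A,R,X): not NE [P1→B gives 8>2; P2→Q gives 9>1; P3→Z gives 3>0]
(A,R,Y): not NE [P1→C gives 9>8; P2→Q gives 10>0]
(A,R,Z): not NE [P1→D gives 8>1]
(B,P,X): not NE [P1→D gives 9>7; P2→R gives 4>1; P3→Z gives 9>1]
(B,P,Y): not NE [P1→A gives 8>1; P3→Z gives 9>5]
(B,P,Z): not NE [P2→R gives 8>2]
(B,Q,X): not NE [P2→R gives 4>3; P3→Y gives 8>4]
(B,Q,Y): not NE [P2→P gives 8>7]
(B,Q,Z): not NE [P2→R gives 8>0; P3→Y gives 8>4]
(B,R,X): not NE [P3→Y gives 9>6]
(B,R,Y): not NE [P1→C gives 9>1; P2→P gives 8>5]
(B,R,Z): not NE [P1→D gives 8>3; P3→Y gives 9>7]
(C,P,X): not NE [P1→D gives 9>5; P2→R gives 7>5; P3→Z gives 7>6]
(C,P,Y): not NE [P1→A gives 8>7; P3→Z gives 7>1]
(C,P,Z): not NE [P1→B gives 9>2]
(C,Q,X): not NE [P1→D gives 7>3]
(C,Q,Y): not NE [P1→B gives 8>4; P2→P gives 8>1; P3→X gives 7>3]
(C,Q,Z): not NE [P1→B gives 7>3; P2→P gives 6>1; P3→X gives 7>1]
(C,R,X): not NE [P1→B gives 8>0]
(C,R,Y): not NE [P2→P gives 8>6]
(C,R,Z): not NE [P1→D gives 8>4; P2→P gives 6>4; P3→Y gives 8>2]
(D,P,X): not NE [P2→R gives 9>7; P3→Y gives 8>2]
(D,P,Y): not NE [P1→A gives 8>3]
(D,P,Z): not NE [P1→B gives 9>1; P3→Y gives 8>1]
(D,Q,X): not NE [P2→R gives 9>1; P3→Y gives 9>0]
(D,Q,Y): not NE [P1→B gives 8>7]
(D,Q,Z): not NE [P1→B gives 7>3; P3→Y gives 9>8]
(D,R,X): not NE [P1→B gives 8>5; P3→Z gives 6>1]
(D,R,Y): not NE [P1→C gives 9>0; P2→Q gives 4>0; P3→Z gives 6>2]
(D,R,Z): not NE [P2→Q gives 6>1]

Equilibria: none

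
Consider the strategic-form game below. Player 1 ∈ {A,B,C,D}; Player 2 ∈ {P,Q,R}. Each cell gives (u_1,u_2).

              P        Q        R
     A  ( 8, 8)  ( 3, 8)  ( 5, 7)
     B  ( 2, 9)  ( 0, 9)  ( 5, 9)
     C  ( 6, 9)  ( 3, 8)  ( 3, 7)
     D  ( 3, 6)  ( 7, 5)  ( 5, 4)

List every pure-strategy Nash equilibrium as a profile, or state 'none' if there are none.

PSNE = {(A,P), (B,R)}

(A,P): NE
(A,Q): not NE [P1→D gives 7>3]
(A,R): not NE [P2→Q gives 8>7]
(B,P): not NE [P1→A gives 8>2]
(B,Q): not NE [P1→D gives 7>0]
(B,R): NE
(C,P): not NE [P1→A gives 8>6]
(C,Q): not NE [P1→D gives 7>3; P2→P gives 9>8]
(C,R): not NE [P1→D gives 5>3; P2→P gives 9>7]
(D,P): not NE [P1→A gives 8>3]
(D,Q): not NE [P2→P gives 6>5]
(D,R): not NE [P2→P gives 6>4]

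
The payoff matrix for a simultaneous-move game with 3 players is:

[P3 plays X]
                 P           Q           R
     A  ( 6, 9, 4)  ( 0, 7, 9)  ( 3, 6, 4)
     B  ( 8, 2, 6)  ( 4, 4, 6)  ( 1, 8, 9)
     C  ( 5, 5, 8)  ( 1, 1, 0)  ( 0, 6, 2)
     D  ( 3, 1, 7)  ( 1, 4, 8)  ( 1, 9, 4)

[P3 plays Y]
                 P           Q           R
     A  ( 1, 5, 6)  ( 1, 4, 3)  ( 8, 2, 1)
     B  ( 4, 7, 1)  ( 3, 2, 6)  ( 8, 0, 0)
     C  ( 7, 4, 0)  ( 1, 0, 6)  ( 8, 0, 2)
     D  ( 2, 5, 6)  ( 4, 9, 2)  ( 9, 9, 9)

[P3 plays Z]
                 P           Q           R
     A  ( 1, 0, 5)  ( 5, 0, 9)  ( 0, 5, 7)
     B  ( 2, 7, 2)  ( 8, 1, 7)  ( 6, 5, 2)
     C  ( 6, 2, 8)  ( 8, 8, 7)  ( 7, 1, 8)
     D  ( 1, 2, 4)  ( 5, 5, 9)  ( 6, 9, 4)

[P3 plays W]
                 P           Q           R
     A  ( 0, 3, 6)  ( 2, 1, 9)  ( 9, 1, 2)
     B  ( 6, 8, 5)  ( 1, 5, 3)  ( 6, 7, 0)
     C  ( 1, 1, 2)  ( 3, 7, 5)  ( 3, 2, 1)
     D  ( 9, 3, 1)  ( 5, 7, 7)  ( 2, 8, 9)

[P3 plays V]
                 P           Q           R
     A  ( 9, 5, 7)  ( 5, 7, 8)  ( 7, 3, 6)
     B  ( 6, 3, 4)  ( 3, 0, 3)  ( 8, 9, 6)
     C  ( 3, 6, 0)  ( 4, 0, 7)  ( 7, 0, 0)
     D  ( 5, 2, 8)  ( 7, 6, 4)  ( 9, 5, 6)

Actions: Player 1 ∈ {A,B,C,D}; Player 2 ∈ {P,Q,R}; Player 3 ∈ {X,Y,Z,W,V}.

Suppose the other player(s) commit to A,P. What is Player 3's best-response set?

BR_3 = {V}

u_3(X vs A,P) = 4
u_3(Y vs A,P) = 6
u_3(Z vs A,P) = 5
u_3(W vs A,P) = 6
u_3(V vs A,P) = 7
max payoff 7 at {V}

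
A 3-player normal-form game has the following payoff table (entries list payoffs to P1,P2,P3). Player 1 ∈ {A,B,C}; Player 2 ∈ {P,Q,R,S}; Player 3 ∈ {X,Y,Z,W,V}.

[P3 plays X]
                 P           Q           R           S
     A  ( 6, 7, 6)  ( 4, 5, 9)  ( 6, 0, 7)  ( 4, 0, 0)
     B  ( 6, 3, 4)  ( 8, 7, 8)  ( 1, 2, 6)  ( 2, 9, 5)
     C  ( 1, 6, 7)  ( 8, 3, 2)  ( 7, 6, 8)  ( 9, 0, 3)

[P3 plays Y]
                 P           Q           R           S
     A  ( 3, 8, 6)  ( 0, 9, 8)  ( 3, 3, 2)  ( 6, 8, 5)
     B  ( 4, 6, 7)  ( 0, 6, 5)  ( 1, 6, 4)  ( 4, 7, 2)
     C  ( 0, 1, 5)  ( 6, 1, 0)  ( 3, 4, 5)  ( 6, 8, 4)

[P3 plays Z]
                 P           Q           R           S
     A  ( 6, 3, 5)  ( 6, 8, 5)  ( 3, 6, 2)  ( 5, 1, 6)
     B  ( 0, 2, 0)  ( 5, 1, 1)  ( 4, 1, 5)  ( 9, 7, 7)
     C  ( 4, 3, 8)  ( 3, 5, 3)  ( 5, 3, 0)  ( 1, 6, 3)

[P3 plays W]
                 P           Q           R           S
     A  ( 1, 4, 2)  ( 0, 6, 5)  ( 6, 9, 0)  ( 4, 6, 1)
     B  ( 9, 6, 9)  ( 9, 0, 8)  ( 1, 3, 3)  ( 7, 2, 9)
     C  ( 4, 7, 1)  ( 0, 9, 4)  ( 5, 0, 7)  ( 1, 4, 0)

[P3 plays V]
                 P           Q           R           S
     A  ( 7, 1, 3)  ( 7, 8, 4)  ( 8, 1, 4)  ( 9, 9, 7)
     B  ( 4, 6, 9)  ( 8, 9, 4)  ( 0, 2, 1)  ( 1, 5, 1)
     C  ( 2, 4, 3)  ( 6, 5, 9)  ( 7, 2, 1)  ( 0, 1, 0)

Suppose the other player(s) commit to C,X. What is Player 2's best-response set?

u_2(P vs C,X) = 6
u_2(Q vs C,X) = 3
u_2(R vs C,X) = 6
u_2(S vs C,X) = 0
max payoff 6 at {P,R}

BR_2 = {P,R}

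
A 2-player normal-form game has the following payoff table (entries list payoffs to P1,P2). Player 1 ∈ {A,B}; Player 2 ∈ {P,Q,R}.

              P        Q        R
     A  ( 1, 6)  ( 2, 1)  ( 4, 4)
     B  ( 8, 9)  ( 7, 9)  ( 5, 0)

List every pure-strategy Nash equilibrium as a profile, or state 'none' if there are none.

(A,P): not NE [P1→B gives 8>1]
(A,Q): not NE [P1→B gives 7>2; P2→P gives 6>1]
(A,R): not NE [P1→B gives 5>4; P2→P gives 6>4]
(B,P): NE
(B,Q): NE
(B,R): not NE [P2→Q gives 9>0]

PSNE = {(B,P), (B,Q)}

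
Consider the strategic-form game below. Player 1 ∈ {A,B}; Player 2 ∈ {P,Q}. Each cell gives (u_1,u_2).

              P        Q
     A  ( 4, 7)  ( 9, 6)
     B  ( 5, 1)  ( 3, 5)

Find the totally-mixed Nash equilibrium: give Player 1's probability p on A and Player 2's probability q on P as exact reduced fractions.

p=4/5, q=6/7

P1 indiff ⇒ q·4+(1-q)·9 = q·5+(1-q)·3 ⇒ q(-1) = (1-q)(-6) ⇒ q = 6/7
P2 indiff ⇒ p·7+(1-p)·1 = p·6+(1-p)·5 ⇒ p(1) = (1-p)(4) ⇒ p = 4/5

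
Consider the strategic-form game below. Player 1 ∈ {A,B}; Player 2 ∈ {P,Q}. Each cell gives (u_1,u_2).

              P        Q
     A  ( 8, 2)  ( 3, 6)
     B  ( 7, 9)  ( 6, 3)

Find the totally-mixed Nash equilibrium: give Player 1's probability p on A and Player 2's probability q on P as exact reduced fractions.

P1 indiff ⇒ q·8+(1-q)·3 = q·7+(1-q)·6 ⇒ q(1) = (1-q)(3) ⇒ q = 3/4
P2 indiff ⇒ p·2+(1-p)·9 = p·6+(1-p)·3 ⇒ p(-4) = (1-p)(-6) ⇒ p = 3/5

P1 mixes 3/5 on A; P2 mixes 3/4 on P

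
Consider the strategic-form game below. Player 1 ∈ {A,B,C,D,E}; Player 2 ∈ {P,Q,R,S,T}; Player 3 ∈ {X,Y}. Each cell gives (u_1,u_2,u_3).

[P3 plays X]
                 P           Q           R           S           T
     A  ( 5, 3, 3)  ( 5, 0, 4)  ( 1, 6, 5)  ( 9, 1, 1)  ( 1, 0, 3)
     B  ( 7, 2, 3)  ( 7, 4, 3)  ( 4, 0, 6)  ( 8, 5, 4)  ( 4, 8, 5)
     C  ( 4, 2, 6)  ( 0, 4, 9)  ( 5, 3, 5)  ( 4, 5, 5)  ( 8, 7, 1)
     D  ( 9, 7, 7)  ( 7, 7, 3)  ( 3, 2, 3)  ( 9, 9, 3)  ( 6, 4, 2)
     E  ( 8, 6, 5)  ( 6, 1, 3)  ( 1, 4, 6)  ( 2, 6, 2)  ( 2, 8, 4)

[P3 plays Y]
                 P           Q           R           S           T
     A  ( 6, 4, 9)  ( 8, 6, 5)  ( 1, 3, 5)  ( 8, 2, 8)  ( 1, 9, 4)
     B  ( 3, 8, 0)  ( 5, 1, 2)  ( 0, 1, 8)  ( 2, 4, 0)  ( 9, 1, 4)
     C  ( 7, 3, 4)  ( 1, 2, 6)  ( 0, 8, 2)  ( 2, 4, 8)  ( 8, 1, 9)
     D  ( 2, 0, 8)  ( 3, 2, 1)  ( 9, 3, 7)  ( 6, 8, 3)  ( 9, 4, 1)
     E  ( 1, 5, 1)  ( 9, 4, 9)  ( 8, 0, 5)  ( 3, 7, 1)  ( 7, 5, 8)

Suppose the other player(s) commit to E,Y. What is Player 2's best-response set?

argmax u_2 = {S}

u_2(P vs E,Y) = 5
u_2(Q vs E,Y) = 4
u_2(R vs E,Y) = 0
u_2(S vs E,Y) = 7
u_2(T vs E,Y) = 5
max payoff 7 at {S}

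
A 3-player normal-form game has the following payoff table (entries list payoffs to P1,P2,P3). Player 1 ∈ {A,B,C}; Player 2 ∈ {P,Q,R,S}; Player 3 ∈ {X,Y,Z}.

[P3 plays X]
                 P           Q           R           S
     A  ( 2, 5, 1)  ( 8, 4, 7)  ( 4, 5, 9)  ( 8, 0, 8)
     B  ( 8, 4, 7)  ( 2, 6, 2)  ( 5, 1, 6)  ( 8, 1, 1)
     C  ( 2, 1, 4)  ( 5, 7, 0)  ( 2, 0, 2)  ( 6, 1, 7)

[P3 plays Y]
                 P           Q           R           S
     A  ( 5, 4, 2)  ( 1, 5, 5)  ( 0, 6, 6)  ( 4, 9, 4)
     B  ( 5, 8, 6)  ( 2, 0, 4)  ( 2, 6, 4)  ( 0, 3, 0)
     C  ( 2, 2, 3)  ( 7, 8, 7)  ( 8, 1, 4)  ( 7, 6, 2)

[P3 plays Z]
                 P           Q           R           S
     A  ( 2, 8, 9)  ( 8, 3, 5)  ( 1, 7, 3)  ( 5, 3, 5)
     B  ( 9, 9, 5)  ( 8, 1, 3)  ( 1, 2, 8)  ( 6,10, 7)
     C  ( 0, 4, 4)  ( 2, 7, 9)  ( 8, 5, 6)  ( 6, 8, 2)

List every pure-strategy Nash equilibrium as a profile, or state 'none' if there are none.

(A,P,X): not NE [P1→B gives 8>2; P3→Z gives 9>1]
(A,P,Y): not NE [P2→S gives 9>4; P3→Z gives 9>2]
(A,P,Z): not NE [P1→B gives 9>2]
(A,Q,X): not NE [P2→R gives 5>4]
(A,Q,Y): not NE [P1→C gives 7>1; P2→S gives 9>5; P3→X gives 7>5]
(A,Q,Z): not NE [P2→P gives 8>3; P3→X gives 7>5]
(A,R,X): not NE [P1→B gives 5>4]
(A,R,Y): not NE [P1→C gives 8>0; P2→S gives 9>6; P3→X gives 9>6]
(A,R,Z): not NE [P1→C gives 8>1; P2→P gives 8>7; P3→X gives 9>3]
(A,S,X): not NE [P2→R gives 5>0]
(A,S,Y): not NE [P1→C gives 7>4; P3→X gives 8>4]
(A,S,Z): not NE [P1→C gives 6>5; P2→P gives 8>3; P3→X gives 8>5]
(B,P,X): not NE [P2→Q gives 6>4]
(B,P,Y): not NE [P3→X gives 7>6]
(B,P,Z): not NE [P2→S gives 10>9; P3→X gives 7>5]
(B,Q,X): not NE [P1→A gives 8>2; P3→Y gives 4>2]
(B,Q,Y): not NE [P1→C gives 7>2; P2→P gives 8>0]
(B,Q,Z): not NE [P2→S gives 10>1; P3→Y gives 4>3]
(B,R,X): not NE [P2→Q gives 6>1; P3→Z gives 8>6]
(B,R,Y): not NE [P1→C gives 8>2; P2→P gives 8>6; P3→Z gives 8>4]
(B,R,Z): not NE [P1→C gives 8>1; P2→S gives 10>2]
(B,S,X): not NE [P2→Q gives 6>1; P3→Z gives 7>1]
(B,S,Y): not NE [P1→C gives 7>0; P2→P gives 8>3; P3→Z gives 7>0]
(B,S,Z): NE
(C,P,X): not NE [P1→B gives 8>2; P2→Q gives 7>1]
(C,P,Y): not NE [P1→B gives 5>2; P2→Q gives 8>2; P3→Z gives 4>3]
(C,P,Z): not NE [P1→B gives 9>0; P2→S gives 8>4]
(C,Q,X): not NE [P1→A gives 8>5; P3→Z gives 9>0]
(C,Q,Y): not NE [P3→Z gives 9>7]
(C,Q,Z): not NE [P1→B gives 8>2; P2→S gives 8>7]
(C,R,X): not NE [P1→B gives 5>2; P2→Q gives 7>0; P3→Z gives 6>2]
(C,R,Y): not NE [P2→Q gives 8>1; P3→Z gives 6>4]
(C,R,Z): not NE [P2→S gives 8>5]
(C,S,X): not NE [P1→B gives 8>6; P2→Q gives 7>1]
(C,S,Y): not NE [P2→Q gives 8>6; P3→X gives 7>2]
(C,S,Z): not NE [P3→X gives 7>2]

NE set: (B,S,Z)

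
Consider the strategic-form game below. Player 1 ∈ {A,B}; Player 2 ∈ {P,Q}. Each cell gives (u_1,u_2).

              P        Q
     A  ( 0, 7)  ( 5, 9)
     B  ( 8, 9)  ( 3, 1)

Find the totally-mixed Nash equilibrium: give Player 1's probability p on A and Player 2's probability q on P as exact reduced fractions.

p=4/5, q=1/5

P1 indiff ⇒ q·0+(1-q)·5 = q·8+(1-q)·3 ⇒ q(-8) = (1-q)(-2) ⇒ q = 1/5
P2 indiff ⇒ p·7+(1-p)·9 = p·9+(1-p)·1 ⇒ p(-2) = (1-p)(-8) ⇒ p = 4/5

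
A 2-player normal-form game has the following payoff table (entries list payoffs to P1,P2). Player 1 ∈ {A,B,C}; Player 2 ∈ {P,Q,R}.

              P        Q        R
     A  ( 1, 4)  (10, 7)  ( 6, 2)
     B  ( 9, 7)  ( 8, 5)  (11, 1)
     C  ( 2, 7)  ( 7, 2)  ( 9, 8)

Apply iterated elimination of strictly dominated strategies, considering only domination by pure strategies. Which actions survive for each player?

P1 drop C (B beats it: P:9>2 Q:8>7 R:11>9)
P2 drop R (P beats it: A:4>2 B:7>1)
P1→{A,B} P2→{P,Q}

Remaining: P1:{A,B} P2:{P,Q}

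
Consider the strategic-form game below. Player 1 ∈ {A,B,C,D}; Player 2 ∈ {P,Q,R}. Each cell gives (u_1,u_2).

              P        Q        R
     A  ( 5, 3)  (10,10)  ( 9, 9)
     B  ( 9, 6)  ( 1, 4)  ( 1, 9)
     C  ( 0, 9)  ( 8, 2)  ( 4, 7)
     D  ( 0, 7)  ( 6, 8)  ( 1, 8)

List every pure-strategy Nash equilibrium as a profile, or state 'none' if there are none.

(A,P): not NE [P1→B gives 9>5; P2→Q gives 10>3]
(A,Q): NE
(A,R): not NE [P2→Q gives 10>9]
(B,P): not NE [P2→R gives 9>6]
(B,Q): not NE [P1→A gives 10>1; P2→R gives 9>4]
(B,R): not NE [P1→A gives 9>1]
(C,P): not NE [P1→B gives 9>0]
(C,Q): not NE [P1→A gives 10>8; P2→P gives 9>2]
(C,R): not NE [P1→A gives 9>4; P2→P gives 9>7]
(D,P): not NE [P1→B gives 9>0; P2→R gives 8>7]
(D,Q): not NE [P1→A gives 10>6]
(D,R): not NE [P1→A gives 9>1]

PSNE = {(A,Q)}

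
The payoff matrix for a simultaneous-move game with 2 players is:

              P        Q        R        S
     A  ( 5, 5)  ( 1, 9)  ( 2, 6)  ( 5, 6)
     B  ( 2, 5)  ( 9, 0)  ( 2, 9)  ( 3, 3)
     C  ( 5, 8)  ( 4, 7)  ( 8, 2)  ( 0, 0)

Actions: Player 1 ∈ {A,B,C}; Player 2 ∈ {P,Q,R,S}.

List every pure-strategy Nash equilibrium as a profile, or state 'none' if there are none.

PSNE = {(C,P)}

(A,P): not NE [P2→Q gives 9>5]
(A,Q): not NE [P1→B gives 9>1]
(A,R): not NE [P1→C gives 8>2; P2→Q gives 9>6]
(A,S): not NE [P2→Q gives 9>6]
(B,P): not NE [P1→C gives 5>2; P2→R gives 9>5]
(B,Q): not NE [P2→R gives 9>0]
(B,R): not NE [P1→C gives 8>2]
(B,S): not NE [P1→A gives 5>3; P2→R gives 9>3]
(C,P): NE
(C,Q): not NE [P1→B gives 9>4; P2→P gives 8>7]
(C,R): not NE [P2→P gives 8>2]
(C,S): not NE [P1→A gives 5>0; P2→P gives 8>0]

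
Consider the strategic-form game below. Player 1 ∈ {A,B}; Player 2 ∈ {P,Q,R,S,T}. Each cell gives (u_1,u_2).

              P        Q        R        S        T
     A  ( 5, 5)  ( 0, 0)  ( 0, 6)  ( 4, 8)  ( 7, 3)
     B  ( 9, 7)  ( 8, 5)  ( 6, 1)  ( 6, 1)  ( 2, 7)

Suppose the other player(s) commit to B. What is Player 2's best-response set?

BR_2 = {P,T}

u_2(P vs B) = 7
u_2(Q vs B) = 5
u_2(R vs B) = 1
u_2(S vs B) = 1
u_2(T vs B) = 7
max payoff 7 at {P,T}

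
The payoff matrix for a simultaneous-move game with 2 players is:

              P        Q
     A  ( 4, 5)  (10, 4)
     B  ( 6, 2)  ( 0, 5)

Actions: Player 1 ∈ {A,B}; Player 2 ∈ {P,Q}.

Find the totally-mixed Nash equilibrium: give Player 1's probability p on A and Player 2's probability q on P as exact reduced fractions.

(p,q) = (3/4, 5/6)

P1 indiff ⇒ q·4+(1-q)·10 = q·6+(1-q)·0 ⇒ q(-2) = (1-q)(-10) ⇒ q = 5/6
P2 indiff ⇒ p·5+(1-p)·2 = p·4+(1-p)·5 ⇒ p(1) = (1-p)(3) ⇒ p = 3/4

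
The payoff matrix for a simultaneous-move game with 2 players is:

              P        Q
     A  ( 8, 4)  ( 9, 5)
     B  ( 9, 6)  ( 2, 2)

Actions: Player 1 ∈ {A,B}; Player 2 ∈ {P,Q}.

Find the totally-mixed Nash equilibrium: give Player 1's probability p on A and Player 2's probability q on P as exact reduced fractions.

P1 mixes 4/5 on A; P2 mixes 7/8 on P

P1 indiff ⇒ q·8+(1-q)·9 = q·9+(1-q)·2 ⇒ q(-1) = (1-q)(-7) ⇒ q = 7/8
P2 indiff ⇒ p·4+(1-p)·6 = p·5+(1-p)·2 ⇒ p(-1) = (1-p)(-4) ⇒ p = 4/5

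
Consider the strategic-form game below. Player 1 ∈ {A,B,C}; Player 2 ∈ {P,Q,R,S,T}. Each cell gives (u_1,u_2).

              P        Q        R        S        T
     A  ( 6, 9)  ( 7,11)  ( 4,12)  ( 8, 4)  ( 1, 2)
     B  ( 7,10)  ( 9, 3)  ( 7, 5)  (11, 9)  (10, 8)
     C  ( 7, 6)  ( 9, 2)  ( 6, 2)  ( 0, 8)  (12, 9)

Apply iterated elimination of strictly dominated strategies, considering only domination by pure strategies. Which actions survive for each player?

IESDS → P1:{B,C} P2:{P,S,T}

P1 drop A (B beats it: P:7>6 Q:9>7 R:7>4 S:11>8 T:10>1)
P2 drop Q (P beats it: B:10>3 C:6>2)
P2 drop R (P beats it: B:10>5 C:6>2)
P1→{B,C} P2→{P,S,T}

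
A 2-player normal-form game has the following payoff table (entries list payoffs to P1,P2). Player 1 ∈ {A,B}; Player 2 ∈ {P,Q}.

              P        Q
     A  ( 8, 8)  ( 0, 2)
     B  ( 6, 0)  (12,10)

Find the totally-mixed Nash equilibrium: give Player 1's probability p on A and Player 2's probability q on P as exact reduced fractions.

P1 mixes 5/8 on A; P2 mixes 6/7 on P

P1 indiff ⇒ q·8+(1-q)·0 = q·6+(1-q)·12 ⇒ q(2) = (1-q)(12) ⇒ q = 6/7
P2 indiff ⇒ p·8+(1-p)·0 = p·2+(1-p)·10 ⇒ p(6) = (1-p)(10) ⇒ p = 5/8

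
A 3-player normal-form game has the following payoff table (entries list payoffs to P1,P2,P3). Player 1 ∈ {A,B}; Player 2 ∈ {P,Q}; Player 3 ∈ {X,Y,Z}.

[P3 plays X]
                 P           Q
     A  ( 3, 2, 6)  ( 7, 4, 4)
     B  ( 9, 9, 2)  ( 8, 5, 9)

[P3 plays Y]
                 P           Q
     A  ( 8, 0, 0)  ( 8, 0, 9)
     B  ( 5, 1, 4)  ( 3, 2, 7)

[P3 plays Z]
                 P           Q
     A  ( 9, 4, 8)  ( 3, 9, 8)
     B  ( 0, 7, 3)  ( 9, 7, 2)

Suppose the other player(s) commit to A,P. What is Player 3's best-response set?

u_3(X vs A,P) = 6
u_3(Y vs A,P) = 0
u_3(Z vs A,P) = 8
max payoff 8 at {Z}

argmax u_3 = {Z}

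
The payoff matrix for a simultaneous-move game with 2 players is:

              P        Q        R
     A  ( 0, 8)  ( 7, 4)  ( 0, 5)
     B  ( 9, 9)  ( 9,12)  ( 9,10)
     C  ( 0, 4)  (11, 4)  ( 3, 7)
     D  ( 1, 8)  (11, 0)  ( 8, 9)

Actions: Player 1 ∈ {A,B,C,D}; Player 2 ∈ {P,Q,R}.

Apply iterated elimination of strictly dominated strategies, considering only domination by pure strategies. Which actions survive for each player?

Remaining: P1:{B,C,D} P2:{Q,R}

P1 drop A (B beats it: P:9>0 Q:9>7 R:9>0)
P2 drop P (R beats it: B:10>9 C:7>4 D:9>8)
P1→{B,C,D} P2→{Q,R}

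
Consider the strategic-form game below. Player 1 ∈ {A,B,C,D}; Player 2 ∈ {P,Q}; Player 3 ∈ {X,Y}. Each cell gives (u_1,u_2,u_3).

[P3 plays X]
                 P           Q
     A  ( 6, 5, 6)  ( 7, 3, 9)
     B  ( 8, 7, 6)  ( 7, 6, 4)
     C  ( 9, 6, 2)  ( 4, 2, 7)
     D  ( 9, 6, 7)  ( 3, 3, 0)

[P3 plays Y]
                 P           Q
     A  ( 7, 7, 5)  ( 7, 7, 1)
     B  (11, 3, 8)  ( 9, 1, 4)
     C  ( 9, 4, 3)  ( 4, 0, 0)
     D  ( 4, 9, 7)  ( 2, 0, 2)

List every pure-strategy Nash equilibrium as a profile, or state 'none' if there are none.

NE set: (B,P,Y), (D,P,X)

(A,P,X): not NE [P1→D gives 9>6]
(A,P,Y): not NE [P1→B gives 11>7; P3→X gives 6>5]
(A,Q,X): not NE [P2→P gives 5>3]
(A,Q,Y): not NE [P1→B gives 9>7; P3→X gives 9>1]
(B,P,X): not NE [P1→D gives 9>8; P3→Y gives 8>6]
(B,P,Y): NE
(B,Q,X): not NE [P2→P gives 7>6]
(B,Q,Y): not NE [P2→P gives 3>1]
(C,P,X): not NE [P3→Y gives 3>2]
(C,P,Y): not NE [P1→B gives 11>9]
(C,Q,X): not NE [P1→B gives 7>4; P2→P gives 6>2]
(C,Q,Y): not NE [P1→B gives 9>4; P2→P gives 4>0; P3→X gives 7>0]
(D,P,X): NE
(D,P,Y): not NE [P1→B gives 11>4]
(D,Q,X): not NE [P1→B gives 7>3; P2→P gives 6>3; P3→Y gives 2>0]
(D,Q,Y): not NE [P1→B gives 9>2; P2→P gives 9>0]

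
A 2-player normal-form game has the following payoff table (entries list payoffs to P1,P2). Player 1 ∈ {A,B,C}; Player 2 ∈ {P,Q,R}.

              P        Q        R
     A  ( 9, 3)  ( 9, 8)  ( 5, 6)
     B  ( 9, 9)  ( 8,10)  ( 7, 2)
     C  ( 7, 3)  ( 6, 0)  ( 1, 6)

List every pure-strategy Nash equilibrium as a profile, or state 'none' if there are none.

(A,P): not NE [P2→Q gives 8>3]
(A,Q): NE
(A,R): not NE [P1→B gives 7>5; P2→Q gives 8>6]
(B,P): not NE [P2→Q gives 10>9]
(B,Q): not NE [P1→A gives 9>8]
(B,R): not NE [P2→Q gives 10>2]
(C,P): not NE [P1→B gives 9>7; P2→R gives 6>3]
(C,Q): not NE [P1→A gives 9>6; P2→R gives 6>0]
(C,R): not NE [P1→B gives 7>1]

NE set: (A,Q)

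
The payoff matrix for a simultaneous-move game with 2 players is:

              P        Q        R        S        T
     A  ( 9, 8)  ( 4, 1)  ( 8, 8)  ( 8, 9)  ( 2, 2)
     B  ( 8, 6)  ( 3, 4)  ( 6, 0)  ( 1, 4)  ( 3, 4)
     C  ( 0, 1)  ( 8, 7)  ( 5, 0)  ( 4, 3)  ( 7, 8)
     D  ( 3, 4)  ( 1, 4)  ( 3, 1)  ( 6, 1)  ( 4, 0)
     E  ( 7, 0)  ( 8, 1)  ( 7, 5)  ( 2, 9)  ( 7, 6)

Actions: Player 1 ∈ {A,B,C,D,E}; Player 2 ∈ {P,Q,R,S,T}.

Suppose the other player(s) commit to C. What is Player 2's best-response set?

u_2(P vs C) = 1
u_2(Q vs C) = 7
u_2(R vs C) = 0
u_2(S vs C) = 3
u_2(T vs C) = 8
max payoff 8 at {T}

P2 best: {T}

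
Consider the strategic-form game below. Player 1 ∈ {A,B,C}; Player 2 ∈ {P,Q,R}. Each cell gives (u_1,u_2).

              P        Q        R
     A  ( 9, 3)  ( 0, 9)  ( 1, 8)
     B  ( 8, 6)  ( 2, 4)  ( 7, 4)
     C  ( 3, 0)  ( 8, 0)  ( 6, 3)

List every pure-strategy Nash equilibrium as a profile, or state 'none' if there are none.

Equilibria: none

(A,P): not NE [P2→Q gives 9>3]
(A,Q): not NE [P1→C gives 8>0]
(A,R): not NE [P1→B gives 7>1; P2→Q gives 9>8]
(B,P): not NE [P1→A gives 9>8]
(B,Q): not NE [P1→C gives 8>2; P2→P gives 6>4]
(B,R): not NE [P2→P gives 6>4]
(C,P): not NE [P1→A gives 9>3; P2→R gives 3>0]
(C,Q): not NE [P2→R gives 3>0]
(C,R): not NE [P1→B gives 7>6]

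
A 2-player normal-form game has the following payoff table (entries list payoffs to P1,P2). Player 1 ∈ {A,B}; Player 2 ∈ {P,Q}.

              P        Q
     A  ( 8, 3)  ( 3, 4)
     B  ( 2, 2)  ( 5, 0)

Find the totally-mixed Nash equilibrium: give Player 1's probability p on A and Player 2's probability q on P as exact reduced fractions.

P1 indiff ⇒ q·8+(1-q)·3 = q·2+(1-q)·5 ⇒ q(6) = (1-q)(2) ⇒ q = 1/4
P2 indiff ⇒ p·3+(1-p)·2 = p·4+(1-p)·0 ⇒ p(-1) = (1-p)(-2) ⇒ p = 2/3

P1 mixes 2/3 on A; P2 mixes 1/4 on P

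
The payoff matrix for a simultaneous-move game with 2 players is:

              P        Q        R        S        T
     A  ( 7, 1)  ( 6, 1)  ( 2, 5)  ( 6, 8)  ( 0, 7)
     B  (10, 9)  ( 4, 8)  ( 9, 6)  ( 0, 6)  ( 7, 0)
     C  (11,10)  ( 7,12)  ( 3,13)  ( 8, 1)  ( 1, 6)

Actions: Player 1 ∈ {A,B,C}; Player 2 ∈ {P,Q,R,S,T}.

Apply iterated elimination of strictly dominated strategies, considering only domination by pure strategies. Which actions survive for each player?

IESDS → P1:{B,C} P2:{P,Q,R}

P1 drop A (C beats it: P:11>7 Q:7>6 R:3>2 S:8>6 T:1>0)
P2 drop S (P beats it: B:9>6 C:10>1)
P2 drop T (P beats it: B:9>0 C:10>6)
P1→{B,C} P2→{P,Q,R}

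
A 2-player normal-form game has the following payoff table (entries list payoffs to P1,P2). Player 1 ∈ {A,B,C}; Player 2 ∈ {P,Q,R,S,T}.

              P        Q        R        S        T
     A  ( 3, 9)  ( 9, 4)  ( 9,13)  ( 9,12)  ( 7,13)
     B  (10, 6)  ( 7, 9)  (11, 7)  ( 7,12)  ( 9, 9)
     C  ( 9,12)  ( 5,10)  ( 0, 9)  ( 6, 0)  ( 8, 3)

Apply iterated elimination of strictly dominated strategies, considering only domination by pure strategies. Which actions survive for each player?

P1 drop C (B beats it: P:10>9 Q:7>5 R:11>0 S:7>6 T:9>8)
P2 drop P (R beats it: A:13>9 B:7>6)
P2 drop Q (S beats it: A:12>4 B:12>9)
P1→{A,B} P2→{R,S,T}

IESDS → P1:{A,B} P2:{R,S,T}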